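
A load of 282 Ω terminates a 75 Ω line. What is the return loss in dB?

Γ = (282 − 75)/(282 + 75) = 0.58
RL = −20·log₁₀|Γ| = −20·log₁₀(0.58)

RL ≈ 4.73 dB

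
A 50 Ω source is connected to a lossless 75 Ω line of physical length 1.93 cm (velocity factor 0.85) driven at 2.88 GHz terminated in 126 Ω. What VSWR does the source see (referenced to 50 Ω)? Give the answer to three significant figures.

λ = v/f = 0.85·c / 2.88 GHz = 0.0885 m
βl = 2π·l/λ = 2π × 0.218 = 78.5°
tan(βl) = 4.9
Z_in = Z_0·(Z_L + jZ_0·tanβl)/(Z_0 + jZ_L·tanβl) = 45.8 − j9.73 Ω
Γ_s = (Z_in − Z_s)/(Z_in + Z_s) = (-4.18 − j9.73)/(95.8 − j9.73), |Γ_s| = 0.11
VSWR = (1 + |Γ_s|)/(1 − |Γ_s|)

VSWR ≈ 1.25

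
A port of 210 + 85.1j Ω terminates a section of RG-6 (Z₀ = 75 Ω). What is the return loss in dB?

RL ≈ 5.41 dB

Γ = (135 + j85.1)/(285 + j85.1), |Γ| = 0.537
RL = −20·log₁₀|Γ| = −20·log₁₀(0.537)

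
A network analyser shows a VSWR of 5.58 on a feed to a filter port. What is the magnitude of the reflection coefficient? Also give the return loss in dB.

|Γ| ≈ 0.696; return loss ≈ 3.15 dB

|Γ| = (S − 1)/(S + 1) = (5.58 − 1)/(5.58 + 1) = 4.58/6.58
RL = −20·log₁₀|Γ| = −20·log₁₀(0.696)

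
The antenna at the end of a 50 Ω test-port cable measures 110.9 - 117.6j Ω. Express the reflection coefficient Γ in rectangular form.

Γ ≈ 0.595 − j0.296

Γ = (Z_L − Z_0)/(Z_L + Z_0) = (60.9 − j117.6)/(160.9 − j117.6)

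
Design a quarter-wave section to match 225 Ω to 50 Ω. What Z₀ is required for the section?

Z_qwt ≈ 106 Ω

Z_qwt = √(Z_0·R_L) = √(50 × 225) = √11250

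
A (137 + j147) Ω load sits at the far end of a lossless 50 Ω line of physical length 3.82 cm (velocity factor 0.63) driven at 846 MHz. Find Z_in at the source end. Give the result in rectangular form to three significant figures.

λ = v/f = 0.63·c / 846 MHz = 0.223 m
βl = 2π·l/λ = 2π × 0.171 = 61.6°
tan(βl) = tan(61.6°) = 1.85
Z_in = Z_0·(Z_L + jZ_0·tanβl)/(Z_0 + jZ_L·tanβl)
     = 50·(137 + j239)/(-221 + j253)

Z_in ≈ 13.4 − j38.8 Ω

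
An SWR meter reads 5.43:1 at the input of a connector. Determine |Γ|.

|Γ| ≈ 0.689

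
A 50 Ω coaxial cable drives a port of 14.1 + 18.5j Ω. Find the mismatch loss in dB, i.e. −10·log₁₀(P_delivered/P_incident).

Γ = (-35.9 + j18.5)/(64.1 + j18.5), |Γ| = 0.605
|Γ|² = 0.366, so P_del/P_inc = 1 − |Γ|² = 0.634
ML = −10·log₁₀(1 − |Γ|²)

mismatch loss ≈ 1.98 dB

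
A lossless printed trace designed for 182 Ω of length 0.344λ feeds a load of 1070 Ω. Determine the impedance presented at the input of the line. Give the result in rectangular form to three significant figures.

βl = 2π × 0.344 = 124°
tan(βl) = tan(124°) = -1.49
Z_in = Z_0·(Z_L + jZ_0·tanβl)/(Z_0 + jZ_L·tanβl)
     = 182·(1070 − j271)/(182 − j1600)

Z_in ≈ 44.3 + j117 Ω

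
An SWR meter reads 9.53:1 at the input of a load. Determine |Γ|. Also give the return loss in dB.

|Γ| = (S − 1)/(S + 1) = (9.53 − 1)/(9.53 + 1) = 8.53/10.5
RL = −20·log₁₀|Γ| = −20·log₁₀(0.81)

|Γ| ≈ 0.81; return loss ≈ 1.83 dB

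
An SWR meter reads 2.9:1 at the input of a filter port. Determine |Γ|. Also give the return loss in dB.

|Γ| = (S − 1)/(S + 1) = (2.9 − 1)/(2.9 + 1) = 1.9/3.9
RL = −20·log₁₀|Γ| = −20·log₁₀(0.487)

|Γ| ≈ 0.487; return loss ≈ 6.25 dB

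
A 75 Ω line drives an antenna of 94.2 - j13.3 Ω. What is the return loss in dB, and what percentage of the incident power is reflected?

RL ≈ 17.2 dB; 1.89% of incident power reflected

Γ = (19.2 − j13.3)/(169.2 − j13.3), |Γ| = 0.138
RL = −20·log₁₀(0.138) = 17.2 dB
P_refl/P_inc = |Γ|² = 0.0189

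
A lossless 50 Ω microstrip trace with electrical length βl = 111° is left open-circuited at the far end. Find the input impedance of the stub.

tan(βl) = -2.61
For an open-circuited stub, Z_in = −jZ_0·cot(βl) = −jZ_0/tan(βl)

Z_in ≈ +j19.2 Ω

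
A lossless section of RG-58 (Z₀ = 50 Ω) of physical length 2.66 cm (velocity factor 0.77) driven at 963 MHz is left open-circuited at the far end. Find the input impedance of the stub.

Z_in ≈ −j59.8 Ω

λ = v/f = 0.77·c / 963 MHz = 0.24 m
βl = 2π·l/λ = 2π × 0.111 = 39.9°
tan(βl) = 0.837
For an open-circuited stub, Z_in = −jZ_0·cot(βl) = −jZ_0/tan(βl)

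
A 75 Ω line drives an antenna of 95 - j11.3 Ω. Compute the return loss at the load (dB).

RL ≈ 17.4 dB

Γ = (20 − j11.3)/(170 − j11.3), |Γ| = 0.135
RL = −20·log₁₀|Γ| = −20·log₁₀(0.135)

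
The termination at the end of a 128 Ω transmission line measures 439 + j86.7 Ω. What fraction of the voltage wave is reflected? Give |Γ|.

|Γ| ≈ 0.563

Γ = (Z_L − Z_0)/(Z_L + Z_0) = (311 + j86.7)/(567 + j86.7)
|Γ| = 323/574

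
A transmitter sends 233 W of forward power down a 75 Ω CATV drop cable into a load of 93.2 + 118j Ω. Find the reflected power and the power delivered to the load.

|Γ| = |(18.2 + j118)/(168.2 + j118)| = 0.581
|Γ|² = 0.338
P_refl = |Γ|²·P_inc = 78.7 W, P_del = (1 − |Γ|²)·P_inc = 154 W

P_reflected ≈ 78.7 W; P_delivered ≈ 154 W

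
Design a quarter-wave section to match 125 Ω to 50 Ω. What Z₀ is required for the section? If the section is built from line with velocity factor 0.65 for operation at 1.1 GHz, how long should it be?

Z_qwt ≈ 79.1 Ω; length ≈ 4.43 cm

Z_qwt = √(Z_0·R_L) = √(50 × 125) = √6250
λ = 0.65·c/f = 0.177 m, so l = λ/4 = 0.0443 m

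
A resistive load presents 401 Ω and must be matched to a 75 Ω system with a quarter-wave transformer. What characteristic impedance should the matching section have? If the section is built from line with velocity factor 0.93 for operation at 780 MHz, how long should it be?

Z_qwt ≈ 173 Ω; length ≈ 8.94 cm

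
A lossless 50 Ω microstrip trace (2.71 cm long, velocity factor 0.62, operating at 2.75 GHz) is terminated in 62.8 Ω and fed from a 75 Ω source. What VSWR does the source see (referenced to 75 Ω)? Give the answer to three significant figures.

λ = v/f = 0.62·c / 2.75 GHz = 0.0676 m
βl = 2π·l/λ = 2π × 0.401 = 144°
tan(βl) = -0.72
Z_in = Z_0·(Z_L + jZ_0·tanβl)/(Z_0 + jZ_L·tanβl) = 52.5 + j11.4 Ω
Γ_s = (Z_in − Z_s)/(Z_in + Z_s) = (-22.5 + j11.4)/(127 + j11.4), |Γ_s| = 0.198
VSWR = (1 + |Γ_s|)/(1 − |Γ_s|)

VSWR ≈ 1.49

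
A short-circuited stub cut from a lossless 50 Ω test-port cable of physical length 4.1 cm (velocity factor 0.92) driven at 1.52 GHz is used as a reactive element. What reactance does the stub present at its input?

λ = v/f = 0.92·c / 1.52 GHz = 0.182 m
βl = 2π·l/λ = 2π × 0.226 = 81.3°
tan(βl) = 6.53
For a short-circuited stub, Z_in = jZ_0·tan(βl)

X_in ≈ 326 Ω (inductive)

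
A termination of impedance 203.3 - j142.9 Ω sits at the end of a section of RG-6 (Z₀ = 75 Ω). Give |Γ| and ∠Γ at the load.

Γ ≈ 0.614 ∠ -20.9°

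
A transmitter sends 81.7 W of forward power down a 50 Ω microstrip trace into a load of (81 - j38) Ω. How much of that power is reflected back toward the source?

P_reflected ≈ 10.6 W

|Γ| = |(31 − j38)/(131 − j38)| = 0.36
|Γ|² = 0.129
P_refl = |Γ|²·P_inc = 10.6 W, P_del = (1 − |Γ|²)·P_inc = 71.1 W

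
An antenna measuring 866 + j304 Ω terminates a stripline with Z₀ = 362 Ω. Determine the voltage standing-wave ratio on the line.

VSWR ≈ 2.74

Γ = (Z_L − Z_0)/(Z_L + Z_0) = (504 + j304)/(1228 + j304)
|Γ| = 589/1270 = 0.465
VSWR = (1 + |Γ|)/(1 − |Γ|) = 1.47/0.535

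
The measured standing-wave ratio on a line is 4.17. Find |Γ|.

|Γ| = (S − 1)/(S + 1) = (4.17 − 1)/(4.17 + 1) = 3.17/5.17

|Γ| ≈ 0.613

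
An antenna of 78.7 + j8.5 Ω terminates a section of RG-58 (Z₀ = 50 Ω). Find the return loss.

RL ≈ 12.7 dB

Γ = (28.7 + j8.5)/(128.7 + j8.5), |Γ| = 0.232
RL = −20·log₁₀|Γ| = −20·log₁₀(0.232)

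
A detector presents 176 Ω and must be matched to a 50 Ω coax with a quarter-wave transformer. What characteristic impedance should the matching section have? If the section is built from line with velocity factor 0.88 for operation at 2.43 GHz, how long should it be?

Z_qwt ≈ 93.8 Ω; length ≈ 2.72 cm

Z_qwt = √(Z_0·R_L) = √(50 × 176) = √8800
λ = 0.88·c/f = 0.109 m, so l = λ/4 = 0.0272 m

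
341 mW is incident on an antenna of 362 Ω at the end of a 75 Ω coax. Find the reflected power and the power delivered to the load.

Γ = (362 − 75)/(362 + 75) = 0.657
|Γ|² = 0.431
P_refl = |Γ|²·P_inc = 147 mW, P_del = (1 − |Γ|²)·P_inc = 194 mW

P_reflected ≈ 147 mW; P_delivered ≈ 194 mW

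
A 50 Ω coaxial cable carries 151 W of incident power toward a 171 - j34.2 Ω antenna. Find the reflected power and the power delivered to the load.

P_reflected ≈ 47.7 W; P_delivered ≈ 103 W

|Γ| = |(121 − j34.2)/(221 − j34.2)| = 0.562
|Γ|² = 0.316
P_refl = |Γ|²·P_inc = 47.7 W, P_del = (1 − |Γ|²)·P_inc = 103 W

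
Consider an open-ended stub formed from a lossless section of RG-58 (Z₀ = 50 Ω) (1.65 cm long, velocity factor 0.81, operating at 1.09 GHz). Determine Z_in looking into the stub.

λ = v/f = 0.81·c / 1.09 GHz = 0.223 m
βl = 2π·l/λ = 2π × 0.074 = 26.6°
tan(βl) = 0.502
For an open-ended stub, Z_in = −jZ_0·cot(βl) = −jZ_0/tan(βl)

Z_in ≈ −j99.7 Ω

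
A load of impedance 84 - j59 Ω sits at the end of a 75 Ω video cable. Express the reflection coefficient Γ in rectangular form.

Γ ≈ 0.171 − j0.308

Γ = (Z_L − Z_0)/(Z_L + Z_0) = (9 − j59)/(159 − j59)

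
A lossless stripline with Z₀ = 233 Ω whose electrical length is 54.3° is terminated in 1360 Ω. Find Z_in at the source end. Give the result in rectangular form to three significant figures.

tan(βl) = tan(54.3°) = 1.39
Z_in = Z_0·(Z_L + jZ_0·tanβl)/(Z_0 + jZ_L·tanβl)
     = 233·(1360 + j324)/(233 + j1890)

Z_in ≈ 59.6 − j160 Ω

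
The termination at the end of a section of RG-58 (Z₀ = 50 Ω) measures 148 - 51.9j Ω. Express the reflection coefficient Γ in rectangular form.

Γ ≈ 0.527 − j0.124

Γ = (Z_L − Z_0)/(Z_L + Z_0) = (98 − j51.9)/(198 − j51.9)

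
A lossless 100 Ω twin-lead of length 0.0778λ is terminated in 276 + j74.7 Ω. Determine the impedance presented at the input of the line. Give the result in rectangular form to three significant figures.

Z_in ≈ 141 − j130 Ω

βl = 2π × 0.0778 = 28°
tan(βl) = tan(28°) = 0.532
Z_in = Z_0·(Z_L + jZ_0·tanβl)/(Z_0 + jZ_L·tanβl)
     = 100·(276 + j128)/(60.3 + j147)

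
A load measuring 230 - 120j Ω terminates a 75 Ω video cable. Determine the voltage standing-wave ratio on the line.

VSWR ≈ 3.98

Γ = (Z_L − Z_0)/(Z_L + Z_0) = (155 − j120)/(305 − j120)
|Γ| = 196/328 = 0.598
VSWR = (1 + |Γ|)/(1 − |Γ|) = 1.6/0.402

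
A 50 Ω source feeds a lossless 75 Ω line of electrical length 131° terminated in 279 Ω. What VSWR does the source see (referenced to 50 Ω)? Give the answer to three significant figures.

VSWR ≈ 3.86

tan(βl) = -1.15
Z_in = Z_0·(Z_L + jZ_0·tanβl)/(Z_0 + jZ_L·tanβl) = 33.6 + j57.4 Ω
Γ_s = (Z_in − Z_s)/(Z_in + Z_s) = (-16.4 + j57.4)/(83.6 + j57.4), |Γ_s| = 0.589
VSWR = (1 + |Γ_s|)/(1 − |Γ_s|)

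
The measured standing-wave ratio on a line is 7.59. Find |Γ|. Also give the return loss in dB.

|Γ| = (S − 1)/(S + 1) = (7.59 − 1)/(7.59 + 1) = 6.59/8.59
RL = −20·log₁₀|Γ| = −20·log₁₀(0.767)

|Γ| ≈ 0.767; return loss ≈ 2.3 dB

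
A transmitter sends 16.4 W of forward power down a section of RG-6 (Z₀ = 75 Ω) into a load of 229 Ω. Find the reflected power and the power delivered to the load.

Γ = (229 − 75)/(229 + 75) = 0.507
|Γ|² = 0.257
P_refl = |Γ|²·P_inc = 4.21 W, P_del = (1 − |Γ|²)·P_inc = 12.2 W

P_reflected ≈ 4.21 W; P_delivered ≈ 12.2 W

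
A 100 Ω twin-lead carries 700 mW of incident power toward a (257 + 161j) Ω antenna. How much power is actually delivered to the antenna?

P_delivered ≈ 469 mW

|Γ| = |(157 + j161)/(357 + j161)| = 0.574
|Γ|² = 0.33
P_refl = |Γ|²·P_inc = 231 mW, P_del = (1 − |Γ|²)·P_inc = 469 mW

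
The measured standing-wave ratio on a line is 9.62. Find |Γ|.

|Γ| ≈ 0.812

|Γ| = (S − 1)/(S + 1) = (9.62 − 1)/(9.62 + 1) = 8.62/10.6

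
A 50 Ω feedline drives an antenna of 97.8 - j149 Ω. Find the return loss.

Γ = (47.8 − j149)/(147.8 − j149), |Γ| = 0.746
RL = −20·log₁₀|Γ| = −20·log₁₀(0.746)

RL ≈ 2.55 dB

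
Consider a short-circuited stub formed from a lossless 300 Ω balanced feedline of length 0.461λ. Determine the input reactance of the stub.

X_in ≈ -75 Ω (capacitive)

βl = 2π × 0.461 = 166°
tan(βl) = -0.25
For a short-circuited stub, Z_in = jZ_0·tan(βl)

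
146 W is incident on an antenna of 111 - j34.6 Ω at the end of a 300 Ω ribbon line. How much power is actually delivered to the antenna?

P_delivered ≈ 114 W

|Γ| = |(-189 − j34.6)/(411 − j34.6)| = 0.466
|Γ|² = 0.217
P_refl = |Γ|²·P_inc = 31.7 W, P_del = (1 − |Γ|²)·P_inc = 114 W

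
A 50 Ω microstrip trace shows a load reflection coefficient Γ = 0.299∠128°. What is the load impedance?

Z_L = Z_0·(1 + Γ)/(1 − Γ) = 50·(0.816 + j0.236)/(1.18 − j0.236)

Z_L ≈ 31.2 + j16.2 Ω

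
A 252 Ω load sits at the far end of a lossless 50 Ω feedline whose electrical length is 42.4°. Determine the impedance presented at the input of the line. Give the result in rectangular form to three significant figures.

tan(βl) = tan(42.4°) = 0.913
Z_in = Z_0·(Z_L + jZ_0·tanβl)/(Z_0 + jZ_L·tanβl)
     = 50·(252 + j45.7)/(50 + j230)

Z_in ≈ 20.8 − j50.2 Ω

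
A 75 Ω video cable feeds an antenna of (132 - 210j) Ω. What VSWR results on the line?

VSWR ≈ 6.63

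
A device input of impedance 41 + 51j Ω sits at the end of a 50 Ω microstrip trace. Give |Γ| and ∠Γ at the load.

Γ ≈ 0.496 ∠ 70.7°

Γ = (Z_L − Z_0)/(Z_L + Z_0) = (-9 + j51)/(91 + j51)
|Γ| = 51.8/104 = 0.496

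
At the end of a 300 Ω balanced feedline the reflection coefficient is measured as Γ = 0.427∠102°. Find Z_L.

Z_L ≈ 180 + j184 Ω

Z_L = Z_0·(1 + Γ)/(1 − Γ) = 300·(0.911 + j0.418)/(1.09 − j0.418)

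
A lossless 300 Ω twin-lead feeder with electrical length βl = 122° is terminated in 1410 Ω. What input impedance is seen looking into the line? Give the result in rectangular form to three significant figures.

Z_in ≈ 87.2 + j176 Ω

tan(βl) = tan(122°) = -1.6
Z_in = Z_0·(Z_L + jZ_0·tanβl)/(Z_0 + jZ_L·tanβl)
     = 300·(1410 − j480)/(300 − j2260)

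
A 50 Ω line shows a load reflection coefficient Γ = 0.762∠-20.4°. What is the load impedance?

Z_L ≈ 138 − j174 Ω

Z_L = Z_0·(1 + Γ)/(1 − Γ) = 50·(1.71 − j0.266)/(0.286 + j0.266)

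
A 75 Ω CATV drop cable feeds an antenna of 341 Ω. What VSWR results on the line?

VSWR ≈ 4.55

Γ = (341 − 75)/(341 + 75) = 0.639
VSWR = (1 + 0.639)/(1 − 0.639)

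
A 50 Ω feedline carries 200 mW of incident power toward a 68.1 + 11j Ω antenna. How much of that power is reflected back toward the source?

|Γ| = |(18.1 + j11)/(118.1 + j11)| = 0.179
|Γ|² = 0.0319
P_refl = |Γ|²·P_inc = 6.38 mW, P_del = (1 − |Γ|²)·P_inc = 194 mW

P_reflected ≈ 6.38 mW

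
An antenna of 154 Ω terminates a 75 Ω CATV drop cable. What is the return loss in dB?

RL ≈ 9.24 dB

Γ = (154 − 75)/(154 + 75) = 0.345
RL = −20·log₁₀|Γ| = −20·log₁₀(0.345)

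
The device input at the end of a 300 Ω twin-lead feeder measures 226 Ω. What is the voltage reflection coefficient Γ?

Γ = (Z_L − Z_0)/(Z_L + Z_0) = (226 − 300)/(226 + 300) = -74/526

Γ = -0.141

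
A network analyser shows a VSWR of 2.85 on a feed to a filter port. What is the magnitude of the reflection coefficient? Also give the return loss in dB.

|Γ| = (S − 1)/(S + 1) = (2.85 − 1)/(2.85 + 1) = 1.85/3.85
RL = −20·log₁₀|Γ| = −20·log₁₀(0.481)

|Γ| ≈ 0.481; return loss ≈ 6.37 dB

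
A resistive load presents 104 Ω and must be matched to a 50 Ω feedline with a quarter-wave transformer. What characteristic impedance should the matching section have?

Z_qwt ≈ 72.1 Ω

Z_qwt = √(Z_0·R_L) = √(50 × 104) = √5200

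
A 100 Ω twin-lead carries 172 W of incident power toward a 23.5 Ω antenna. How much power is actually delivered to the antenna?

P_delivered ≈ 106 W

Γ = (23.5 − 100)/(23.5 + 100) = -0.619
|Γ|² = 0.384
P_refl = |Γ|²·P_inc = 66 W, P_del = (1 − |Γ|²)·P_inc = 106 W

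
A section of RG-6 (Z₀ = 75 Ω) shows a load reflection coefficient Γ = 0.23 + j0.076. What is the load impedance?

Z_L ≈ 118 + j19 Ω

Z_L = Z_0·(1 + Γ)/(1 − Γ) = 75·(1.23 + j0.076)/(0.77 − j0.076)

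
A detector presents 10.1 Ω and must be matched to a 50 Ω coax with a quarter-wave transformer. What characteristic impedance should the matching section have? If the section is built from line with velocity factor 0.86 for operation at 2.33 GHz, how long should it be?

Z_qwt ≈ 22.5 Ω; length ≈ 2.77 cm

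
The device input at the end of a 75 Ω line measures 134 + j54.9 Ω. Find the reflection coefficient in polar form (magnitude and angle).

Γ ≈ 0.373 ∠ 28.2°

Γ = (Z_L − Z_0)/(Z_L + Z_0) = (59 + j54.9)/(209 + j54.9)
|Γ| = 80.6/216 = 0.373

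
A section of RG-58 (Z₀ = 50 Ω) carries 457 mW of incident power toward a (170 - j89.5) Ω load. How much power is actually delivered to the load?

|Γ| = |(120 − j89.5)/(220 − j89.5)| = 0.63
|Γ|² = 0.397
P_refl = |Γ|²·P_inc = 182 mW, P_del = (1 − |Γ|²)·P_inc = 275 mW

P_delivered ≈ 275 mW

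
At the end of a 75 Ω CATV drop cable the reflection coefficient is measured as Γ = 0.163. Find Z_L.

Z_L = Z_0·(1 + Γ)/(1 − Γ) = 75·(1.16)/(0.837)

Z_L ≈ 104 Ω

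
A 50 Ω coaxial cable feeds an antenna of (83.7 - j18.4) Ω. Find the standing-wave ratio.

Γ = (Z_L − Z_0)/(Z_L + Z_0) = (33.7 − j18.4)/(133.7 − j18.4)
|Γ| = 38.4/135 = 0.284
VSWR = (1 + |Γ|)/(1 − |Γ|) = 1.28/0.716

VSWR ≈ 1.8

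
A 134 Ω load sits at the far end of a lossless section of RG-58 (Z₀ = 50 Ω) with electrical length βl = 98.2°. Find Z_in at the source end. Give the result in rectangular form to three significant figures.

tan(βl) = tan(98.2°) = -6.94
Z_in = Z_0·(Z_L + jZ_0·tanβl)/(Z_0 + jZ_L·tanβl)
     = 50·(134 − j347)/(50 − j930)

Z_in ≈ 19 + j6.18 Ω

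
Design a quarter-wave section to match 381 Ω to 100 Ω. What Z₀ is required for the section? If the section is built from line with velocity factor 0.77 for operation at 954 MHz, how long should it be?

Z_qwt ≈ 195 Ω; length ≈ 6.05 cm

Z_qwt = √(Z_0·R_L) = √(100 × 381) = √38100
λ = 0.77·c/f = 0.242 m, so l = λ/4 = 0.0605 m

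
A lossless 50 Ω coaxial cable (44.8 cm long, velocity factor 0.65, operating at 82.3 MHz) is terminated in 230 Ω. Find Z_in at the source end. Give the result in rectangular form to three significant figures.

λ = v/f = 0.65·c / 82.3 MHz = 2.37 m
βl = 2π·l/λ = 2π × 0.189 = 68.1°
tan(βl) = tan(68.1°) = 2.48
Z_in = Z_0·(Z_L + jZ_0·tanβl)/(Z_0 + jZ_L·tanβl)
     = 50·(230 + j124)/(50 + j571)

Z_in ≈ 12.5 − j19 Ω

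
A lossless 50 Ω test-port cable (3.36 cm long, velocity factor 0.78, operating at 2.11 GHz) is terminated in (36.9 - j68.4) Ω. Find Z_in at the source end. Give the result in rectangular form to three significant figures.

Z_in ≈ 26 + j53.3 Ω

λ = v/f = 0.78·c / 2.11 GHz = 0.111 m
βl = 2π·l/λ = 2π × 0.303 = 109°
tan(βl) = tan(109°) = -2.89
Z_in = Z_0·(Z_L + jZ_0·tanβl)/(Z_0 + jZ_L·tanβl)
     = 50·(36.9 − j213)/(-148 − j107)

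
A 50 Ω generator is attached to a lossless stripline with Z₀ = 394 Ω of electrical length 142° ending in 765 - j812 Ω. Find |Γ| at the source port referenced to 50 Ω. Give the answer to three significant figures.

tan(βl) = -0.781
Z_in = Z_0·(Z_L + jZ_0·tanβl)/(Z_0 + jZ_L·tanβl) = 461 + j690 Ω
Γ_s = (Z_in − Z_s)/(Z_in + Z_s) = (411 + j690)/(511 + j690), |Γ_s| = 0.935

|Γ| ≈ 0.935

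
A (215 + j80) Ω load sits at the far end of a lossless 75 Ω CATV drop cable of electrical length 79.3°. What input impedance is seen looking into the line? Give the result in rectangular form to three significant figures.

tan(βl) = tan(79.3°) = 5.29
Z_in = Z_0·(Z_L + jZ_0·tanβl)/(Z_0 + jZ_L·tanβl)
     = 75·(215 + j477)/(-348 + j1140)

Z_in ≈ 24.8 − j21.8 Ω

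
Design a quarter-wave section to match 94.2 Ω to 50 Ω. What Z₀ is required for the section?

Z_qwt ≈ 68.6 Ω

Z_qwt = √(Z_0·R_L) = √(50 × 94.2) = √4710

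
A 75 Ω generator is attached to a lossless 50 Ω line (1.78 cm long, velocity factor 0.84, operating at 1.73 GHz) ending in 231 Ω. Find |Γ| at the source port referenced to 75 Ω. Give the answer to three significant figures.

λ = v/f = 0.84·c / 1.73 GHz = 0.146 m
βl = 2π·l/λ = 2π × 0.122 = 44°
tan(βl) = 0.965
Z_in = Z_0·(Z_L + jZ_0·tanβl)/(Z_0 + jZ_L·tanβl) = 21.4 − j47 Ω
Γ_s = (Z_in − Z_s)/(Z_in + Z_s) = (-53.6 − j47)/(96.4 − j47), |Γ_s| = 0.665

|Γ| ≈ 0.665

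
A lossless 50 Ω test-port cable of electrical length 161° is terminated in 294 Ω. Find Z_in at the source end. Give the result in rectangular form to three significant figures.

Z_in ≈ 64.5 + j113 Ω

tan(βl) = tan(161°) = -0.344
Z_in = Z_0·(Z_L + jZ_0·tanβl)/(Z_0 + jZ_L·tanβl)
     = 50·(294 − j17.2)/(50 − j101)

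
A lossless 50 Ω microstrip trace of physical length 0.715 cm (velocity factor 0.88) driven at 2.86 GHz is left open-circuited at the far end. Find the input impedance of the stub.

λ = v/f = 0.88·c / 2.86 GHz = 0.0923 m
βl = 2π·l/λ = 2π × 0.0775 = 27.9°
tan(βl) = 0.529
For an open-circuited stub, Z_in = −jZ_0·cot(βl) = −jZ_0/tan(βl)

Z_in ≈ −j94.5 Ω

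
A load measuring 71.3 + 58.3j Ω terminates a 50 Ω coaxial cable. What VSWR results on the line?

Γ = (Z_L − Z_0)/(Z_L + Z_0) = (21.3 + j58.3)/(121.3 + j58.3)
|Γ| = 62.1/135 = 0.461
VSWR = (1 + |Γ|)/(1 − |Γ|) = 1.46/0.539

VSWR ≈ 2.71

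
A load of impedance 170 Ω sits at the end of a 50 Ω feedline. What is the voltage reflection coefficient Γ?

Γ = 0.545

Γ = (Z_L − Z_0)/(Z_L + Z_0) = (170 − 50)/(170 + 50) = 120/220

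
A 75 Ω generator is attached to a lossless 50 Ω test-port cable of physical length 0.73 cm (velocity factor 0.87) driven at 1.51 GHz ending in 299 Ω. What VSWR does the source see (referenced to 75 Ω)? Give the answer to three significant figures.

VSWR ≈ 4.34

λ = v/f = 0.87·c / 1.51 GHz = 0.173 m
βl = 2π·l/λ = 2π × 0.0422 = 15.2°
tan(βl) = 0.272
Z_in = Z_0·(Z_L + jZ_0·tanβl)/(Z_0 + jZ_L·tanβl) = 88.2 − j130 Ω
Γ_s = (Z_in − Z_s)/(Z_in + Z_s) = (13.2 − j130)/(163 − j130), |Γ_s| = 0.625
VSWR = (1 + |Γ_s|)/(1 − |Γ_s|)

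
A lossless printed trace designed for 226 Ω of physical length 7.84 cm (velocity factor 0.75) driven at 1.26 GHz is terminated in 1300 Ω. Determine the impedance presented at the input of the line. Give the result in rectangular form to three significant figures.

λ = v/f = 0.75·c / 1.26 GHz = 0.179 m
βl = 2π·l/λ = 2π × 0.439 = 158°
tan(βl) = tan(158°) = -0.403
Z_in = Z_0·(Z_L + jZ_0·tanβl)/(Z_0 + jZ_L·tanβl)
     = 226·(1300 − j91.1)/(226 − j524)

Z_in ≈ 237 + j459 Ω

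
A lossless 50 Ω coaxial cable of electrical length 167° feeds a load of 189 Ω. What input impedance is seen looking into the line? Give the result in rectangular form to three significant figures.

Z_in ≈ 113 + j87.1 Ω

tan(βl) = tan(167°) = -0.231
Z_in = Z_0·(Z_L + jZ_0·tanβl)/(Z_0 + jZ_L·tanβl)
     = 50·(189 − j11.5)/(50 − j43.6)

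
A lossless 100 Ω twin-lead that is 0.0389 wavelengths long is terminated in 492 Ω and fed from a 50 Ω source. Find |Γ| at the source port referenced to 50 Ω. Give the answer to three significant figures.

|Γ| ≈ 0.808

βl = 2π × 0.0389 = 14°
tan(βl) = 0.249
Z_in = Z_0·(Z_L + jZ_0·tanβl)/(Z_0 + jZ_L·tanβl) = 209 − j231 Ω
Γ_s = (Z_in − Z_s)/(Z_in + Z_s) = (159 − j231)/(259 − j231), |Γ_s| = 0.808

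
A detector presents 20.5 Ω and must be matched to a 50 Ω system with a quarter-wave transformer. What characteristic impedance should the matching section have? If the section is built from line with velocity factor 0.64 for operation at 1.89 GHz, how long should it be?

Z_qwt = √(Z_0·R_L) = √(50 × 20.5) = √1025
λ = 0.64·c/f = 0.102 m, so l = λ/4 = 0.0254 m

Z_qwt ≈ 32 Ω; length ≈ 2.54 cm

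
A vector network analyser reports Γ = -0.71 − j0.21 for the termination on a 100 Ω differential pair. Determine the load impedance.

Z_L = Z_0·(1 + Γ)/(1 − Γ) = 100·(0.29 − j0.21)/(1.71 + j0.21)

Z_L ≈ 15.2 − j14.1 Ω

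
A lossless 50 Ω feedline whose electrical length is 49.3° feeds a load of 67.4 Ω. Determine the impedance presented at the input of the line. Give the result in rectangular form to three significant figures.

tan(βl) = tan(49.3°) = 1.16
Z_in = Z_0·(Z_L + jZ_0·tanβl)/(Z_0 + jZ_L·tanβl)
     = 50·(67.4 + j58.1)/(50 + j78.4)

Z_in ≈ 45.9 − j13.7 Ω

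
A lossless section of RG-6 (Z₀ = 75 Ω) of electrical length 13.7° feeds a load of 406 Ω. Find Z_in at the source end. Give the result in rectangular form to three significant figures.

Z_in ≈ 157 − j189 Ω

tan(βl) = tan(13.7°) = 0.244
Z_in = Z_0·(Z_L + jZ_0·tanβl)/(Z_0 + jZ_L·tanβl)
     = 75·(406 + j18.3)/(75 + j99)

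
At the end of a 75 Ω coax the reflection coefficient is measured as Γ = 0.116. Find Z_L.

Z_L = Z_0·(1 + Γ)/(1 − Γ) = 75·(1.12)/(0.884)

Z_L ≈ 94.7 Ω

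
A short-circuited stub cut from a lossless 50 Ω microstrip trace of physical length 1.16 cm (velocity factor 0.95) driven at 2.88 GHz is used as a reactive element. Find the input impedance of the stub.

Z_in ≈ +j45.3 Ω

λ = v/f = 0.95·c / 2.88 GHz = 0.099 m
βl = 2π·l/λ = 2π × 0.117 = 42.2°
tan(βl) = 0.907
For a short-circuited stub, Z_in = jZ_0·tan(βl)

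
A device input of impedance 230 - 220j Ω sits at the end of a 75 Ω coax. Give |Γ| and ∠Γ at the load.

Γ ≈ 0.716 ∠ -19°

Γ = (Z_L − Z_0)/(Z_L + Z_0) = (155 − j220)/(305 − j220)
|Γ| = 269/376 = 0.716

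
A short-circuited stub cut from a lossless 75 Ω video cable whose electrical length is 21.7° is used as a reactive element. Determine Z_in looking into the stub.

tan(βl) = 0.398
For a short-circuited stub, Z_in = jZ_0·tan(βl)

Z_in ≈ +j29.8 Ω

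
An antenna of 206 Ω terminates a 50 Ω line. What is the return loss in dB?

Γ = (206 − 50)/(206 + 50) = 0.609
RL = −20·log₁₀|Γ| = −20·log₁₀(0.609)

RL ≈ 4.3 dB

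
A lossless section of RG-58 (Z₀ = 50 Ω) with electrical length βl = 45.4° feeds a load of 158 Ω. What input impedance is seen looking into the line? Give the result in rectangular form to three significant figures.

tan(βl) = tan(45.4°) = 1.01
Z_in = Z_0·(Z_L + jZ_0·tanβl)/(Z_0 + jZ_L·tanβl)
     = 50·(158 + j50.7)/(50 + j160)

Z_in ≈ 28.4 − j40.4 Ω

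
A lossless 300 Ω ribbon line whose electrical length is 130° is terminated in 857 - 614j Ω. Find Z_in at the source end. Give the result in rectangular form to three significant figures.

tan(βl) = tan(130°) = -1.19
Z_in = Z_0·(Z_L + jZ_0·tanβl)/(Z_0 + jZ_L·tanβl)
     = 300·(857 − j972)/(-432 − j1020)

Z_in ≈ 152 + j316 Ω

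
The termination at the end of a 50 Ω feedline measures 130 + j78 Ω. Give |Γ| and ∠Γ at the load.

Γ ≈ 0.57 ∠ 20.8°

Γ = (Z_L − Z_0)/(Z_L + Z_0) = (80 + j78)/(180 + j78)
|Γ| = 112/196 = 0.57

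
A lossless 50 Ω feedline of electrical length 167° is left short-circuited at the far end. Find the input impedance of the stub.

Z_in ≈ −j11.5 Ω

tan(βl) = -0.231
For a short-circuited stub, Z_in = jZ_0·tan(βl)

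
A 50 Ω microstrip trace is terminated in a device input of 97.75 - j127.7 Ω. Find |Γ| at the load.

|Γ| ≈ 0.698

Γ = (Z_L − Z_0)/(Z_L + Z_0) = (47.75 − j127.7)/(147.8 − j127.7)
|Γ| = 136/195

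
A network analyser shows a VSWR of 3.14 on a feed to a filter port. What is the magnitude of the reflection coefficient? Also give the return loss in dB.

|Γ| = (S − 1)/(S + 1) = (3.14 − 1)/(3.14 + 1) = 2.14/4.14
RL = −20·log₁₀|Γ| = −20·log₁₀(0.517)

|Γ| ≈ 0.517; return loss ≈ 5.73 dB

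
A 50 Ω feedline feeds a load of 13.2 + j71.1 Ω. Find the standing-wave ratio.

Γ = (Z_L − Z_0)/(Z_L + Z_0) = (-36.8 + j71.1)/(63.2 + j71.1)
|Γ| = 80.1/95.1 = 0.842
VSWR = (1 + |Γ|)/(1 − |Γ|) = 1.84/0.158

VSWR ≈ 11.6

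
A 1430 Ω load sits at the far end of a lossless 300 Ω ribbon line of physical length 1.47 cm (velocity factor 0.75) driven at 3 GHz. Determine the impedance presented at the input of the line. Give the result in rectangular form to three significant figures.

λ = v/f = 0.75·c / 3 GHz = 0.075 m
βl = 2π·l/λ = 2π × 0.196 = 70.6°
tan(βl) = tan(70.6°) = 2.83
Z_in = Z_0·(Z_L + jZ_0·tanβl)/(Z_0 + jZ_L·tanβl)
     = 300·(1430 + j850)/(300 + j4050)

Z_in ≈ 70.4 − j101 Ω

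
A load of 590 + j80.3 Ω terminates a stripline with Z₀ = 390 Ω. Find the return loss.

RL ≈ 13.2 dB

Γ = (200 + j80.3)/(980 + j80.3), |Γ| = 0.219
RL = −20·log₁₀|Γ| = −20·log₁₀(0.219)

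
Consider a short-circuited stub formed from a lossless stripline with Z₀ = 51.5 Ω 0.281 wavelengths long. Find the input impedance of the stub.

Z_in ≈ −j261 Ω

βl = 2π × 0.281 = 101°
tan(βl) = -5.07
For a short-circuited stub, Z_in = jZ_0·tan(βl)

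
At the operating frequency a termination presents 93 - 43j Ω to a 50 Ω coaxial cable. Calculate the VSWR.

Γ = (Z_L − Z_0)/(Z_L + Z_0) = (43 − j43)/(143 − j43)
|Γ| = 60.8/149 = 0.407
VSWR = (1 + |Γ|)/(1 − |Γ|) = 1.41/0.593

VSWR ≈ 2.37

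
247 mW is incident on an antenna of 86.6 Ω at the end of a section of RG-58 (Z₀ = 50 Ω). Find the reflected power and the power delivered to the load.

P_reflected ≈ 17.7 mW; P_delivered ≈ 229 mW

Γ = (86.6 − 50)/(86.6 + 50) = 0.268
|Γ|² = 0.0718
P_refl = |Γ|²·P_inc = 17.7 mW, P_del = (1 − |Γ|²)·P_inc = 229 mW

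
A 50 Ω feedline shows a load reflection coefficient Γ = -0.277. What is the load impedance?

Z_L ≈ 28.3 Ω

Z_L = Z_0·(1 + Γ)/(1 − Γ) = 50·(0.723)/(1.28)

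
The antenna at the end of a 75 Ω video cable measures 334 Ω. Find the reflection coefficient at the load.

Γ = 0.633

Γ = (Z_L − Z_0)/(Z_L + Z_0) = (334 − 75)/(334 + 75) = 259/409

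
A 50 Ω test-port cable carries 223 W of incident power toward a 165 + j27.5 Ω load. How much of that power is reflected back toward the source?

|Γ| = |(115 + j27.5)/(215 + j27.5)| = 0.546
|Γ|² = 0.298
P_refl = |Γ|²·P_inc = 66.4 W, P_del = (1 − |Γ|²)·P_inc = 157 W

P_reflected ≈ 66.4 W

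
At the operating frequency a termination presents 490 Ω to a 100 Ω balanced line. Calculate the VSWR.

Γ = (490 − 100)/(490 + 100) = 0.661
VSWR = (1 + 0.661)/(1 − 0.661)

VSWR ≈ 4.9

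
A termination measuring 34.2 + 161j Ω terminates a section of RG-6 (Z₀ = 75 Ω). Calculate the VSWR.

VSWR ≈ 12.7

Γ = (Z_L − Z_0)/(Z_L + Z_0) = (-40.8 + j161)/(109.2 + j161)
|Γ| = 166/195 = 0.854
VSWR = (1 + |Γ|)/(1 − |Γ|) = 1.85/0.146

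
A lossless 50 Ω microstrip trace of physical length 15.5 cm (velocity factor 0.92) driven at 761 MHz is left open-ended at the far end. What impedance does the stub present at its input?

Z_in ≈ +j102 Ω

λ = v/f = 0.92·c / 761 MHz = 0.363 m
βl = 2π·l/λ = 2π × 0.427 = 154°
tan(βl) = -0.491
For an open-ended stub, Z_in = −jZ_0·cot(βl) = −jZ_0/tan(βl)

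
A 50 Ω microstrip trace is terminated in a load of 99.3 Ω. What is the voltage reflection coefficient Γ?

Γ = 0.33

Γ = (Z_L − Z_0)/(Z_L + Z_0) = (99.3 − 50)/(99.3 + 50) = 49.3/149.3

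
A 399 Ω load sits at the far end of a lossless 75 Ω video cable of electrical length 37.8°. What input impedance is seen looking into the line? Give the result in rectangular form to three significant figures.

tan(βl) = tan(37.8°) = 0.776
Z_in = Z_0·(Z_L + jZ_0·tanβl)/(Z_0 + jZ_L·tanβl)
     = 75·(399 + j58.2)/(75 + j309)

Z_in ≈ 35.4 − j88.1 Ω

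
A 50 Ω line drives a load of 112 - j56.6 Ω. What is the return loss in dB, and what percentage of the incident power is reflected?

Γ = (62 − j56.6)/(162 − j56.6), |Γ| = 0.489
RL = −20·log₁₀(0.489) = 6.21 dB
P_refl/P_inc = |Γ|² = 0.239

RL ≈ 6.21 dB; 23.9% of incident power reflected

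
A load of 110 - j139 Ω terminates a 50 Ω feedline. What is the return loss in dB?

RL ≈ 2.92 dB

Γ = (60 − j139)/(160 − j139), |Γ| = 0.714
RL = −20·log₁₀|Γ| = −20·log₁₀(0.714)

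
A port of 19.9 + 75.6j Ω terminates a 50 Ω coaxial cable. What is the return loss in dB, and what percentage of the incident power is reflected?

RL ≈ 2.04 dB; 62.5% of incident power reflected

Γ = (-30.1 + j75.6)/(69.9 + j75.6), |Γ| = 0.79
RL = −20·log₁₀(0.79) = 2.04 dB
P_refl/P_inc = |Γ|² = 0.625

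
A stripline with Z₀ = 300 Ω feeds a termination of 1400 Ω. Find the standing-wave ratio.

VSWR ≈ 4.67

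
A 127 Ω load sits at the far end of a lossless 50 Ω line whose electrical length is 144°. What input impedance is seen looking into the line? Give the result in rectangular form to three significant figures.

tan(βl) = tan(144°) = -0.727
Z_in = Z_0·(Z_L + jZ_0·tanβl)/(Z_0 + jZ_L·tanβl)
     = 50·(127 − j36.3)/(50 − j92.3)

Z_in ≈ 44 + j45 Ω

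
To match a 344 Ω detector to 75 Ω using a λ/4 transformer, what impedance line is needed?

Z_qwt ≈ 161 Ω

Z_qwt = √(Z_0·R_L) = √(75 × 344) = √25800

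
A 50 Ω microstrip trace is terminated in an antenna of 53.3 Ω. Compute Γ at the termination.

Γ = 0.0319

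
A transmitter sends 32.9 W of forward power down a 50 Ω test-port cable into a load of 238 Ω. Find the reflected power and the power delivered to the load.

P_reflected ≈ 14 W; P_delivered ≈ 18.9 W

Γ = (238 − 50)/(238 + 50) = 0.653
|Γ|² = 0.426
P_refl = |Γ|²·P_inc = 14 W, P_del = (1 − |Γ|²)·P_inc = 18.9 W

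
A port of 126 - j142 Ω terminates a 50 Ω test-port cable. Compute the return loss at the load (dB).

RL ≈ 2.95 dB

Γ = (76 − j142)/(176 − j142), |Γ| = 0.712
RL = −20·log₁₀|Γ| = −20·log₁₀(0.712)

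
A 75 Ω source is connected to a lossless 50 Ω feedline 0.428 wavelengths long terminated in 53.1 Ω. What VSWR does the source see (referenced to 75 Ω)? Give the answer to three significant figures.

VSWR ≈ 1.45

βl = 2π × 0.428 = 154°
tan(βl) = -0.486
Z_in = Z_0·(Z_L + jZ_0·tanβl)/(Z_0 + jZ_L·tanβl) = 51.8 + j2.45 Ω
Γ_s = (Z_in − Z_s)/(Z_in + Z_s) = (-23.2 + j2.45)/(127 + j2.45), |Γ_s| = 0.184
VSWR = (1 + |Γ_s|)/(1 − |Γ_s|)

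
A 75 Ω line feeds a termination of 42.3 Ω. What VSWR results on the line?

For a purely resistive load, VSWR = R_L/Z_0 or Z_0/R_L (whichever > 1) = 75/42.3

VSWR ≈ 1.77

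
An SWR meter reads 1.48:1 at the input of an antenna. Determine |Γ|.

|Γ| = (S − 1)/(S + 1) = (1.48 − 1)/(1.48 + 1) = 0.48/2.48

|Γ| ≈ 0.194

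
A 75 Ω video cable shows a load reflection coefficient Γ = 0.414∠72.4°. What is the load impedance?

Z_L = Z_0·(1 + Γ)/(1 − Γ) = 75·(1.13 + j0.395)/(0.875 − j0.395)

Z_L ≈ 67.5 + j64.3 Ω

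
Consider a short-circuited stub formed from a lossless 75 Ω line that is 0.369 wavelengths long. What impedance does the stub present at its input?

Z_in ≈ −j80.9 Ω

βl = 2π × 0.369 = 133°
tan(βl) = -1.08
For a short-circuited stub, Z_in = jZ_0·tan(βl)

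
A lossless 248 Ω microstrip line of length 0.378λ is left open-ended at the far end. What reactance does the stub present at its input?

X_in ≈ 258 Ω (inductive)

βl = 2π × 0.378 = 136°
tan(βl) = -0.963
For an open-ended stub, Z_in = −jZ_0·cot(βl) = −jZ_0/tan(βl)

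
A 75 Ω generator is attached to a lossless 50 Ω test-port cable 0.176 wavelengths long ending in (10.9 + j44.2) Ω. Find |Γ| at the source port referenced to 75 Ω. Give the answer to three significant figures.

|Γ| ≈ 0.715

βl = 2π × 0.176 = 63.4°
tan(βl) = 1.99
Z_in = Z_0·(Z_L + jZ_0·tanβl)/(Z_0 + jZ_L·tanβl) = 70.4 − j149 Ω
Γ_s = (Z_in − Z_s)/(Z_in + Z_s) = (-4.58 − j149)/(145 − j149), |Γ_s| = 0.715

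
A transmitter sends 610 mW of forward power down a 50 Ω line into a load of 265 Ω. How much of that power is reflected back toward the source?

P_reflected ≈ 284 mW

Γ = (265 − 50)/(265 + 50) = 0.683
|Γ|² = 0.466
P_refl = |Γ|²·P_inc = 284 mW, P_del = (1 − |Γ|²)·P_inc = 326 mW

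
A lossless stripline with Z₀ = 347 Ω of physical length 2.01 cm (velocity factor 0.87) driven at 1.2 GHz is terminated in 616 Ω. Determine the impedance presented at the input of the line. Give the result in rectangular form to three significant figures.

λ = v/f = 0.87·c / 1.2 GHz = 0.217 m
βl = 2π·l/λ = 2π × 0.0924 = 33.3°
tan(βl) = tan(33.3°) = 0.656
Z_in = Z_0·(Z_L + jZ_0·tanβl)/(Z_0 + jZ_L·tanβl)
     = 347·(616 + j228)/(347 + j404)

Z_in ≈ 374 − j208 Ω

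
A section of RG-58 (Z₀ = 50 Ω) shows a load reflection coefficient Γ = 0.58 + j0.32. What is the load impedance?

Z_L ≈ 101 + j115 Ω

Z_L = Z_0·(1 + Γ)/(1 − Γ) = 50·(1.58 + j0.32)/(0.42 − j0.32)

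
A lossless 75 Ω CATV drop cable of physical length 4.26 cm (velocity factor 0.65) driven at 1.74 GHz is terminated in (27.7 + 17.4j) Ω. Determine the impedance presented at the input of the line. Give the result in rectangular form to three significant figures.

λ = v/f = 0.65·c / 1.74 GHz = 0.112 m
βl = 2π·l/λ = 2π × 0.38 = 137°
tan(βl) = tan(137°) = -0.938
Z_in = Z_0·(Z_L + jZ_0·tanβl)/(Z_0 + jZ_L·tanβl)
     = 75·(27.7 − j52.9)/(91.3 − j26)

Z_in ≈ 32.5 − j34.2 Ω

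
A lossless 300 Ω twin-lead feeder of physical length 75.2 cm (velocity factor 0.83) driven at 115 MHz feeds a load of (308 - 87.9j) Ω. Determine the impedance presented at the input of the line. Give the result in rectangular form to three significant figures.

Z_in ≈ 376 + j60.7 Ω

λ = v/f = 0.83·c / 115 MHz = 2.17 m
βl = 2π·l/λ = 2π × 0.347 = 125°
tan(βl) = tan(125°) = -1.43
Z_in = Z_0·(Z_L + jZ_0·tanβl)/(Z_0 + jZ_L·tanβl)
     = 300·(308 − j516)/(175 − j439)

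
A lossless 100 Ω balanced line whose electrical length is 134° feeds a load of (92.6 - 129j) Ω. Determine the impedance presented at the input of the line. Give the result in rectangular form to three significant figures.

Z_in ≈ 186 + j162 Ω

tan(βl) = tan(134°) = -1.04
Z_in = Z_0·(Z_L + jZ_0·tanβl)/(Z_0 + jZ_L·tanβl)
     = 100·(92.6 − j233)/(-33.6 − j95.9)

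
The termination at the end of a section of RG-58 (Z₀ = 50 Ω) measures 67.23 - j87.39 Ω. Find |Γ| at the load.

Γ = (Z_L − Z_0)/(Z_L + Z_0) = (17.23 − j87.39)/(117.2 − j87.39)
|Γ| = 89.1/146

|Γ| ≈ 0.609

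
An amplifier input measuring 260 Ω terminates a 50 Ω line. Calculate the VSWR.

VSWR ≈ 5.2

For a purely resistive load, VSWR = R_L/Z_0 or Z_0/R_L (whichever > 1) = 260/50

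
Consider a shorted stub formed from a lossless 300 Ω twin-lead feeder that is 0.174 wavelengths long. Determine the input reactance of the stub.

X_in ≈ 580 Ω (inductive)

βl = 2π × 0.174 = 62.6°
tan(βl) = 1.93
For a shorted stub, Z_in = jZ_0·tan(βl)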